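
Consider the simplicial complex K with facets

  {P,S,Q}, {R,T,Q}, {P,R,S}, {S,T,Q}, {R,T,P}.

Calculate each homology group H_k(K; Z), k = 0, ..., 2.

Fix the vertex order P < Q < R < S < T and write every simplex with vertices in increasing order. Then dim K = 2 and the simplices of K are:

  0-simplices (5): P, Q, R, S, T
  1-simplices (10): PQ, PR, PS, PT, QR, QS, QT, RS, RT, ST
  2-simplices (5): PQS, PRS, PRT, QRT, QST

giving chain groups C_0 ≅ Z^5, C_1 ≅ Z^10, C_2 ≅ Z^5.

Boundary ∂_1: C_1 → C_0 sends each edge [p,q] (with p < q) to q − p. For instance
  ∂QT = T − Q.
The 5×10 boundary matrix has rank 4 and Smith normal form diag(1,1,1,1).

∂_2: C_2 → C_1 maps a triangle to the signed sum of its edges. For instance
  ∂QST = ST − QT + QS,
  ∂QRT = RT − QT + QR.
This gives a 10×5 integer matrix of rank 5; reducing to Smith normal form yields diagonal entries (1,1,1,1,1).

Now H_k = ker ∂_k / im ∂_{k+1}, so:

  H_0: rank C_0 − rank ∂_1 = 5 − 4 = 1, and the invariant factors of ∂_1 are all 1, so H_0 ≅ Z.
  H_1: rank ker ∂_1 − rank ∂_2 = (10 − 4) − 5 = 1, and the invariant factors of ∂_2 are all 1, so H_1 ≅ Z.
  H_2: rank ker ∂_2 − rank ∂_3 = (5 − 5) − 0 = 0, and there is no ∂_3, so H_2 ≅ 0.

As a check, the Euler characteristic is 5 − 10 + 5 = 0, which agrees with 1 − 1 + 0 = 0.

H_0 ≅ Z,  H_1 ≅ Z,  H_2 = 0.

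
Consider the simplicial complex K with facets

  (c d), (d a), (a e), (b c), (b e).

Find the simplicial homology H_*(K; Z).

Fix the vertex order a < b < c < d < e and write every simplex with vertices in increasing order. Then dim K = 1 and the simplices of K are:

  0-simplices (5): a, b, c, d, e
  1-simplices (5): ad, ae, bc, be, cd

giving chain groups C_0 ≅ Z^5, C_1 ≅ Z^5.

∂_1: C_1 → C_0 maps an edge to its endpoints' difference, ∂[p,q] = q − p.
The 5×5 boundary matrix has rank 4 and Smith normal form diag(1,1,1,1).

From H_k ≅ ker(∂_k) / im(∂_{k+1}) we obtain:

  H_0: rank C_0 − rank ∂_1 = 5 − 4 = 1, and the invariant factors of ∂_1 are all 1, so H_0 ≅ Z.
  H_1: rank ker ∂_1 − rank ∂_2 = (5 − 4) − 0 = 1, and there is no ∂_2, so H_1 ≅ Z.

As a check, the Euler characteristic is 5 − 5 = 0, which agrees with 1 − 1 = 0.

H_0 = Z,  H_1 = Z.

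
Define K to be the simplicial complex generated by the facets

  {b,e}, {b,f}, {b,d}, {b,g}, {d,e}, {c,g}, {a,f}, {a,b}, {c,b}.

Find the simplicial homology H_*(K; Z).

Order the vertices as a < b < c < d < e < f < g. Listing each simplex with vertices in this order, K has dimension 1 with simplices:

  0-simplices (7): a, b, c, d, e, f, g
  1-simplices (9): ab, af, bc, bd, be, bf, bg, cg, de

Hence C_0 ≅ Z^7, C_1 ≅ Z^9.

The boundary map ∂_1: C_1 → C_0 is given by ∂[p,q] = [q] − [p].
The 7×9 boundary matrix has rank 6 and Smith normal form diag(1,1,1,1,1,1).

Now H_k = ker ∂_k / im ∂_{k+1}, so:

  H_0: rank C_0 − rank ∂_1 = 7 − 6 = 1, and the invariant factors of ∂_1 are all 1, so H_0 = Z.
  H_1: rank ker ∂_1 − rank ∂_2 = (9 − 6) − 0 = 3, and there is no ∂_2, so H_1 = Z^3.

H_0 ≅ Z,  H_1 ≅ Z^3.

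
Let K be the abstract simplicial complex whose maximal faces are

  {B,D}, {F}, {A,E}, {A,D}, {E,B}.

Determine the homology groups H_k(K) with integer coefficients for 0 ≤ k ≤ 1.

H_0 ≅ Z^2,  H_1 ≅ Z.

Order the vertices as A < B < D < E < F. Listing each simplex with vertices in this order, K has dimension 1 with simplices:

  0-simplices (5): A, B, D, E, F
  1-simplices (4): AD, AE, BD, BE

giving chain groups C_0 ≅ Z^5, C_1 ≅ Z^4.

Boundary ∂_1: C_1 → C_0 sends each edge [p,q] (with p < q) to q − p.
As a 5×4 matrix over Z this has rank 3, with invariant factors (1,1,1).

Reading off H_k = ker ∂_k / im ∂_{k+1}:

  H_0: rank C_0 − rank ∂_1 = 5 − 3 = 2, and the invariant factors of ∂_1 are all 1, so H_0 ≅ Z^2.
  H_1: rank ker ∂_1 − rank ∂_2 = (4 − 3) − 0 = 1, and there is no ∂_2, so H_1 ≅ Z.

As a check, the Euler characteristic is 5 − 4 = 1, which agrees with 2 − 1 = 1.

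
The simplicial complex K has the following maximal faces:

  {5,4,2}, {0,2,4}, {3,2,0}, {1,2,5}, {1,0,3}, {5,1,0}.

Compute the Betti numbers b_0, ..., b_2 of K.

We work with the vertex ordering 0 < 1 < 2 < 3 < 4 < 5. The simplices of K, each written with vertices in increasing order, are:

  0-simplices (6): [0], [1], [2], [3], [4], [5]
  1-simplices (12): [0,1], [0,2], [0,3], [0,4], [0,5], [1,2], [1,3], [1,5], [2,3], [2,4], [2,5], [4,5]
  2-simplices (6): [0,1,3], [0,1,5], [0,2,3], [0,2,4], [1,2,5], [2,4,5]

so the chain groups are C_0 ≅ Z^6, C_1 ≅ Z^12, C_2 ≅ Z^6.

Boundary ∂_1: C_1 → C_0 maps an edge to its endpoints' difference, ∂[p,q] = q − p. For instance
  ∂[0,5] = [5] − [0].
As a 6×12 matrix over Z this has rank 5, with invariant factors (1,1,1,1,1).

The boundary map ∂_2: C_2 → C_1 acts by ∂[p,q,r] = [q,r] − [p,r] + [p,q]. For instance
  ∂[0,1,5] = [1,5] − [0,5] + [0,1],
  ∂[1,2,5] = [2,5] − [1,5] + [1,2].
As a 12×6 matrix over Z this has rank 6, with invariant factors (1,1,1,1,1,1).

From H_k ≅ ker(∂_k) / im(∂_{k+1}) we obtain:

  H_0: rank C_0 − rank ∂_1 = 6 − 5 = 1, and the invariant factors of ∂_1 are all 1, so H_0 ≅ Z.
  H_1: rank ker ∂_1 − rank ∂_2 = (12 − 5) − 6 = 1, and the invariant factors of ∂_2 are all 1, so H_1 ≅ Z.
  H_2: rank ker ∂_2 − rank ∂_3 = (6 − 6) − 0 = 0, and there is no ∂_3, so H_2 ≅ 0.

Hence the Betti numbers are b_0 = 1, b_1 = 1, b_2 = 0.

b_0 = 1, b_1 = 1, b_2 = 0.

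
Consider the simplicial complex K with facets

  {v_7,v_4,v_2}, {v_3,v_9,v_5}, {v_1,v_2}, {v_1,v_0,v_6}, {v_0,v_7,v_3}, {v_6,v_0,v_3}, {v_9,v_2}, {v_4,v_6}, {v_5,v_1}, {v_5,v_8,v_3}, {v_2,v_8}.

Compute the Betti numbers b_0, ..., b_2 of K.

Order the vertices as v_0 < v_1 < v_2 < v_3 < v_4 < v_5 < v_6 < v_7 < v_8 < v_9. Listing each simplex with vertices in this order, K has dimension 2 with simplices:

  0-simplices (10): [v_0], [v_1], [v_2], [v_3], [v_4], [v_5], [v_6], [v_7], [v_8], [v_9]
  1-simplices (20): (20 of them)
  2-simplices (6): [v_0,v_1,v_6], [v_0,v_3,v_6], [v_0,v_3,v_7], [v_2,v_4,v_7], [v_3,v_5,v_8], [v_3,v_5,v_9]

giving chain groups C_0 ≅ Z^10, C_1 ≅ Z^20, C_2 ≅ Z^6.

∂_1: C_1 → C_0 is given by ∂[p,q] = [q] − [p].
The 10×20 boundary matrix has rank 9 and Smith normal form diag(1,1,1,1,1,1,1,1,1).

The boundary map ∂_2: C_2 → C_1 acts by ∂[p,q,r] = [q,r] − [p,r] + [p,q]. For instance
  ∂[v_0,v_3,v_6] = [v_3,v_6] − [v_0,v_6] + [v_0,v_3],
  ∂[v_2,v_4,v_7] = [v_4,v_7] − [v_2,v_7] + [v_2,v_4].
As a 20×6 matrix over Z this has rank 6, with invariant factors (1,1,1,1,1,1).

Now H_k = ker ∂_k / im ∂_{k+1}, so:

  H_0: rank C_0 − rank ∂_1 = 10 − 9 = 1, and the invariant factors of ∂_1 are all 1, so H_0 = Z.
  H_1: rank ker ∂_1 − rank ∂_2 = (20 − 9) − 6 = 5, and the invariant factors of ∂_2 are all 1, so H_1 = Z^5.
  H_2: rank ker ∂_2 − rank ∂_3 = (6 − 6) − 0 = 0, and there is no ∂_3, so H_2 = 0.

Hence the Betti numbers are b_0 = 1, b_1 = 5, b_2 = 0.

b_0 = 1, b_1 = 5, b_2 = 0.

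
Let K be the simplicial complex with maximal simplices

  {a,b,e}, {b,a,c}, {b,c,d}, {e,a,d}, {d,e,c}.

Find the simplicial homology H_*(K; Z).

Take the total order a < b < c < d < e on the vertex set. Then K (dimension 2) consists of the simplices:

  0-simplices (5): a, b, c, d, e
  1-simplices (10): ab, ac, ad, ae, bc, bd, be, cd, ce, de
  2-simplices (5): abc, abe, ade, bcd, cde

so the chain groups are C_0 ≅ Z^5, C_1 ≅ Z^10, C_2 ≅ Z^5.

The boundary map ∂_1: C_1 → C_0 sends each edge [p,q] (with p < q) to q − p. For instance
  ∂de = e − d.
As a 5×10 matrix over Z this has rank 4, with invariant factors (1,1,1,1).

The boundary map ∂_2: C_2 → C_1 sends each 2-simplex [p,q,r] to [q,r] − [p,r] + [p,q]. For instance
  ∂ade = de − ae + ad,
  ∂bcd = cd − bd + bc.
The resulting 10×5 matrix has rank 5, and its Smith normal form has invariant factors (1,1,1,1,1).

Computing H_k = (kernel of ∂_k) / (image of ∂_{k+1}):

  H_0: rank C_0 − rank ∂_1 = 5 − 4 = 1, and the invariant factors of ∂_1 are all 1, so H_0 ≅ Z.
  H_1: rank ker ∂_1 − rank ∂_2 = (10 − 4) − 5 = 1, and the invariant factors of ∂_2 are all 1, so H_1 ≅ Z.
  H_2: rank ker ∂_2 − rank ∂_3 = (5 − 5) − 0 = 0, and there is no ∂_3, so H_2 ≅ 0.

As a check, the Euler characteristic is 5 − 10 + 5 = 0, which agrees with 1 − 1 + 0 = 0.
(K is a triangulation of the Möbius band.)

H_0 ≅ Z,  H_1 ≅ Z,  H_2 = 0.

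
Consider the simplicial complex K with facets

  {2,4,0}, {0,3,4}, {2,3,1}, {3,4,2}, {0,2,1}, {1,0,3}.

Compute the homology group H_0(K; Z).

We work with the vertex ordering 0 < 1 < 2 < 3 < 4. The simplices of K, each written with vertices in increasing order, are:

  0-simplices (5): [0], [1], [2], [3], [4]
  1-simplices (9): [0,1], [0,2], [0,3], [0,4], [1,2], [1,3], [2,3], [2,4], [3,4]
  2-simplices (6): [0,1,2], [0,1,3], [0,2,4], [0,3,4], [1,2,3], [2,3,4]

Hence C_0 ≅ Z^5, C_1 ≅ Z^9, C_2 ≅ Z^6.

Boundary ∂_1: C_1 → C_0 is given by ∂[p,q] = [q] − [p].
This gives a 5×9 integer matrix of rank 4; reducing to Smith normal form yields diagonal entries (1,1,1,1).

The boundary map ∂_2: C_2 → C_1 acts by ∂[p,q,r] = [q,r] − [p,r] + [p,q]. For instance
  ∂[2,3,4] = [3,4] − [2,4] + [2,3],
  ∂[0,1,3] = [1,3] − [0,3] + [0,1].
As a 9×6 matrix over Z this has rank 5, with invariant factors (1,1,1,1,1).

Now H_k = ker ∂_k / im ∂_{k+1}, so:

  H_0: rank C_0 − rank ∂_1 = 5 − 4 = 1, and the invariant factors of ∂_1 are all 1, so H_0 ≅ Z.

H_0 ≅ Z.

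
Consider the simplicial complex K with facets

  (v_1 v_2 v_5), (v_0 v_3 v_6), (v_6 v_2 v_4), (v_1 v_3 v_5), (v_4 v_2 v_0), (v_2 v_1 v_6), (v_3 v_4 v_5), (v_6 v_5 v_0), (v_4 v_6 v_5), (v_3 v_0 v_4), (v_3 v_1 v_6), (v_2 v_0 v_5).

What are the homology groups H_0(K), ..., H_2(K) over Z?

Fix the vertex order v_0 < v_1 < v_2 < v_3 < v_4 < v_5 < v_6 and write every simplex with vertices in increasing order. Then dim K = 2 and the simplices of K are:

  0-simplices (7): [v_0], [v_1], [v_2], [v_3], [v_4], [v_5], [v_6]
  1-simplices (18): (18 of them)
  2-simplices (12): (12 of them)

so the chain groups are C_0 ≅ Z^7, C_1 ≅ Z^18, C_2 ≅ Z^12.

Boundary ∂_1: C_1 → C_0 maps an edge to its endpoints' difference, ∂[p,q] = q − p.
The 7×18 boundary matrix has rank 6 and Smith normal form diag(1,1,1,1,1,1).

Boundary ∂_2: C_2 → C_1 sends each 2-simplex [p,q,r] to [q,r] − [p,r] + [p,q]. For instance
  ∂[v_0,v_3,v_4] = [v_3,v_4] − [v_0,v_4] + [v_0,v_3],
  ∂[v_1,v_2,v_5] = [v_2,v_5] − [v_1,v_5] + [v_1,v_2].
This gives a 18×12 integer matrix of rank 12; reducing to Smith normal form yields diagonal entries (1,1,1,1,1,1,1,1,1,1,1,2).

Reading off H_k = ker ∂_k / im ∂_{k+1}:

  H_0: rank C_0 − rank ∂_1 = 7 − 6 = 1, and the invariant factors of ∂_1 are all 1, so H_0 = Z.
  H_1: rank ker ∂_1 − rank ∂_2 = (18 − 6) − 12 = 0, and ∂_2 has invariant factor 2 > 1, so H_1 = Z_2.
  H_2: rank ker ∂_2 − rank ∂_3 = (12 − 12) − 0 = 0, and there is no ∂_3, so H_2 = 0.

As a check, the Euler characteristic is 7 − 18 + 12 = 1, which agrees with 1 − 0 + 0 = 1.

H_0 ≅ Z,  H_1 ≅ Z_2,  H_2 = 0.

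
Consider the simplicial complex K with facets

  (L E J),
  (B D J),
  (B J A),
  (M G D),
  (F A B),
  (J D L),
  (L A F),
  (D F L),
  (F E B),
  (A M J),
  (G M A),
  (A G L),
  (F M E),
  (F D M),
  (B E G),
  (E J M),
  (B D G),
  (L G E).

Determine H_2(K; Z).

H_2 ≅ Z.

Take the total order A < B < D < E < F < G < J < L < M on the vertex set. Then K (dimension 2) consists of the simplices:

  0-simplices (9): A, B, D, E, F, G, J, L, M
  1-simplices (27): AB, AF, AG, AJ, AL, AM, BD, BE, BF, BG, BJ, DF, DG, DJ, DL, DM, EF, EG, EJ, EL, EM, FL, FM, GL, GM, JL, JM
  2-simplices (18): ABF, ABJ, AFL, AGL, AGM, AJM, BDG, BDJ, BEF, BEG, DFL, DFM, DGM, DJL, EFM, EGL, EJL, EJM

Hence C_0 ≅ Z^9, C_1 ≅ Z^27, C_2 ≅ Z^18.

The boundary map ∂_1: C_1 → C_0 sends each edge [p,q] (with p < q) to q − p.
As a 9×27 matrix over Z this has rank 8, with invariant factors (1,1,1,1,1,1,1,1).

The boundary map ∂_2: C_2 → C_1 sends each 2-simplex [p,q,r] to [q,r] − [p,r] + [p,q]. For instance
  ∂EJM = JM − EM + EJ,
  ∂EJL = JL − EL + EJ.
As a 27×18 matrix over Z this has rank 17, with invariant factors (1,1,1,1,1,1,1,1,1,1,1,1,1,1,1,1,1).

Reading off H_k = ker ∂_k / im ∂_{k+1}:

  H_2: rank ker ∂_2 − rank ∂_3 = (18 − 17) − 0 = 1, and there is no ∂_3, so H_2 ≅ Z.

(K is a triangulation of the torus T^2.)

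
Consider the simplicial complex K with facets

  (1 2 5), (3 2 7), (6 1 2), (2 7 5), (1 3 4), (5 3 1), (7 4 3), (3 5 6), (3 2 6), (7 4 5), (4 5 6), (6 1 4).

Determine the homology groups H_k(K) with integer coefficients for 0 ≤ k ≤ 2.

Fix the vertex order 1 < 2 < 3 < 4 < 5 < 6 < 7 and write every simplex with vertices in increasing order. Then dim K = 2 and the simplices of K are:

  0-simplices (7): [1], [2], [3], [4], [5], [6], [7]
  1-simplices (18): [1,2], [1,3], [1,4], [1,5], [1,6], [2,3], [2,5], [2,6], [2,7], [3,4], [3,5], [3,6], [3,7], [4,5], [4,6], [4,7], [5,6], [5,7]
  2-simplices (12): [1,2,5], [1,2,6], [1,3,4], [1,3,5], [1,4,6], [2,3,6], [2,3,7], [2,5,7], [3,4,7], [3,5,6], [4,5,6], [4,5,7]

Hence C_0 ≅ Z^7, C_1 ≅ Z^18, C_2 ≅ Z^12.

The boundary map ∂_1: C_1 → C_0 maps an edge to its endpoints' difference, ∂[p,q] = q − p. For instance
  ∂[1,3] = [3] − [1].
This gives a 7×18 integer matrix of rank 6; reducing to Smith normal form yields diagonal entries (1,1,1,1,1,1).

Boundary ∂_2: C_2 → C_1 maps a triangle to the signed sum of its edges. For instance
  ∂[1,3,4] = [3,4] − [1,4] + [1,3],
  ∂[3,4,7] = [4,7] − [3,7] + [3,4].
This gives a 18×12 integer matrix of rank 12; reducing to Smith normal form yields diagonal entries (1,1,1,1,1,1,1,1,1,1,1,2).

From H_k ≅ ker(∂_k) / im(∂_{k+1}) we obtain:

  H_0: rank C_0 − rank ∂_1 = 7 − 6 = 1, and the invariant factors of ∂_1 are all 1, so H_0 ≅ Z.
  H_1: rank ker ∂_1 − rank ∂_2 = (18 − 6) − 12 = 0, and ∂_2 has invariant factor 2 > 1, so H_1 ≅ Z_2.
  H_2: rank ker ∂_2 − rank ∂_3 = (12 − 12) − 0 = 0, and there is no ∂_3, so H_2 ≅ 0.

(K is a triangulation of the real projective plane RP^2.)

H_0 = Z,  H_1 = Z_2,  H_2 = 0.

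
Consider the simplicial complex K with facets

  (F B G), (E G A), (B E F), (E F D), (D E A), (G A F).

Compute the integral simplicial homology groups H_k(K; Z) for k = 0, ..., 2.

K has 6 vertices, 12 edges, 6 triangles.
rank ∂_0 = 0, rank ∂_1 = 5 ⇒ b_0 = 6 − 0 − 5 = 1; all invariant factors of ∂_1 are 1 so no torsion. So H_0 ≅ Z.
rank ∂_1 = 5, rank ∂_2 = 6 ⇒ b_1 = 12 − 5 − 6 = 1; all invariant factors of ∂_2 are 1 so no torsion. So H_1 ≅ Z.
rank ∂_2 = 6, rank ∂_3 = 0 ⇒ b_2 = 6 − 6 − 0 = 0. So H_2 ≅ 0.

H_0 = Z,  H_1 = Z,  H_2 = 0.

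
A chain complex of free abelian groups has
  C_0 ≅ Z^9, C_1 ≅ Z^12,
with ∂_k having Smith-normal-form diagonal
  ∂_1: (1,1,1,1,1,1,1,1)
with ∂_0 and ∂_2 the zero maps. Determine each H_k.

H_0: b_0 = 9 − 0 − 8 = 1; torsion from ∂_1 factors > 1: none. So H_0 = Z.
H_1: b_1 = 12 − 8 − 0 = 4; torsion from ∂_2 factors > 1: none. So H_1 = Z^4.

H_0 = Z,  H_1 = Z^4.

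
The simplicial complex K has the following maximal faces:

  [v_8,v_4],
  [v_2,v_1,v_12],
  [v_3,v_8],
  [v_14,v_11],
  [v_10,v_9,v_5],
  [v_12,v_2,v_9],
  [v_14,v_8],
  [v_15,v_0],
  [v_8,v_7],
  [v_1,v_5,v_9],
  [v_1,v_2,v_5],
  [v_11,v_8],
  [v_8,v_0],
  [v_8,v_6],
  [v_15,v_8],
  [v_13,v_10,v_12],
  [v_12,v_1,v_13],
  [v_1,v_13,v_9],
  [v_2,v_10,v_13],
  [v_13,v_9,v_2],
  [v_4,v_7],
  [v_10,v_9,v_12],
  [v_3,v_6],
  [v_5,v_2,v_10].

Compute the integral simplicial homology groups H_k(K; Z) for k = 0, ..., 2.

H_0 = Z^2,  H_1 = Z^4 ⊕ Z/2,  H_2 = 0.

Fix the vertex order v_0 < v_1 < v_2 < v_3 < v_4 < v_5 < v_6 < v_7 < v_8 < v_9 < v_10 < v_11 < v_12 < v_13 < v_14 < v_15 and write every simplex with vertices in increasing order. Then dim K = 2 and the simplices of K are:

  0-simplices (16): [v_0], [v_1], [v_2], [v_3], [v_4], [v_5], [v_6], [v_7], [v_8], [v_9], [v_10], [v_11], [v_12], [v_13], [v_14], [v_15]
  1-simplices (30): (30 of them)
  2-simplices (12): (12 of them)

giving chain groups C_0 ≅ Z^16, C_1 ≅ Z^30, C_2 ≅ Z^12.

∂_1: C_1 → C_0 is given by ∂[p,q] = [q] − [p]. For instance
  ∂[v_0,v_15] = [v_15] − [v_0].
The 16×30 boundary matrix has rank 14 and Smith normal form diag(1,1,1,1,1,1,1,1,1,1,1,1,1,1).

∂_2: C_2 → C_1 maps a triangle to the signed sum of its edges. For instance
  ∂[v_1,v_9,v_13] = [v_9,v_13] − [v_1,v_13] + [v_1,v_9],
  ∂[v_1,v_2,v_12] = [v_2,v_12] − [v_1,v_12] + [v_1,v_2].
As a 30×12 matrix over Z this has rank 12, with invariant factors (1,1,1,1,1,1,1,1,1,1,1,2).

From H_k ≅ ker(∂_k) / im(∂_{k+1}) we obtain:

  H_0: rank C_0 − rank ∂_1 = 16 − 14 = 2, and the invariant factors of ∂_1 are all 1, so H_0 = Z^2.
  H_1: rank ker ∂_1 − rank ∂_2 = (30 − 14) − 12 = 4, and ∂_2 has invariant factor 2 > 1, so H_1 = Z^4 ⊕ Z/2.
  H_2: rank ker ∂_2 − rank ∂_3 = (12 − 12) − 0 = 0, and there is no ∂_3, so H_2 = 0.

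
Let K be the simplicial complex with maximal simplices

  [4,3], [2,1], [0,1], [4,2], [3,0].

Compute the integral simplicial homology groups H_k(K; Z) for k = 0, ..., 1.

H_0 ≅ Z,  H_1 ≅ Z.

Order the vertices as 0 < 1 < 2 < 3 < 4. Listing each simplex with vertices in this order, K has dimension 1 with simplices:

  0-simplices (5): [0], [1], [2], [3], [4]
  1-simplices (5): [0,1], [0,3], [1,2], [2,4], [3,4]

Hence C_0 ≅ Z^5, C_1 ≅ Z^5.

The boundary map ∂_1: C_1 → C_0 is given by ∂[p,q] = [q] − [p].
The resulting 5×5 matrix has rank 4, and its Smith normal form has invariant factors (1,1,1,1).

Reading off H_k = ker ∂_k / im ∂_{k+1}:

  H_0: rank C_0 − rank ∂_1 = 5 − 4 = 1, and the invariant factors of ∂_1 are all 1, so H_0 = Z.
  H_1: rank ker ∂_1 − rank ∂_2 = (5 − 4) − 0 = 1, and there is no ∂_2, so H_1 = Z.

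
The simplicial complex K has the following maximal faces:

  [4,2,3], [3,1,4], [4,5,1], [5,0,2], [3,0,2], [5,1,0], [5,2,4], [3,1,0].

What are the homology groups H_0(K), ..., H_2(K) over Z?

K has 6 vertices, 12 edges, 8 triangles.
rank ∂_0 = 0, rank ∂_1 = 5 ⇒ b_0 = 6 − 0 − 5 = 1; all invariant factors of ∂_1 are 1 so no torsion. So H_0 = Z.
rank ∂_1 = 5, rank ∂_2 = 7 ⇒ b_1 = 12 − 5 − 7 = 0; all invariant factors of ∂_2 are 1 so no torsion. So H_1 = 0.
rank ∂_2 = 7, rank ∂_3 = 0 ⇒ b_2 = 8 − 7 − 0 = 1. So H_2 = Z.

H_0 = Z,  H_1 = 0,  H_2 = Z.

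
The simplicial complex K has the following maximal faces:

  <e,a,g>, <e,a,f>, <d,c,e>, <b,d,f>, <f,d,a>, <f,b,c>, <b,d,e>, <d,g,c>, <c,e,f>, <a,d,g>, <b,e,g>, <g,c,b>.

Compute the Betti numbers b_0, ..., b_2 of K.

b_0 = 1, b_1 = 0, b_2 = 0.

We work with the vertex ordering a < b < c < d < e < f < g. The simplices of K, each written with vertices in increasing order, are:

  0-simplices (7): a, b, c, d, e, f, g
  1-simplices (18): ad, ae, af, ag, bc, bd, be, bf, bg, cd, ce, cf, cg, de, df, dg, ef, eg
  2-simplices (12): adf, adg, aef, aeg, bcf, bcg, bde, bdf, beg, cde, cdg, cef

so the chain groups are C_0 ≅ Z^7, C_1 ≅ Z^18, C_2 ≅ Z^12.

Boundary ∂_1: C_1 → C_0 sends each edge [p,q] (with p < q) to q − p. For instance
  ∂ag = g − a.
The 7×18 boundary matrix has rank 6 and Smith normal form diag(1,1,1,1,1,1).

The boundary map ∂_2: C_2 → C_1 sends each 2-simplex [p,q,r] to [q,r] − [p,r] + [p,q]. For instance
  ∂cef = ef − cf + ce,
  ∂aeg = eg − ag + ae.
This gives a 18×12 integer matrix of rank 12; reducing to Smith normal form yields diagonal entries (1,1,1,1,1,1,1,1,1,1,1,2).

From H_k ≅ ker(∂_k) / im(∂_{k+1}) we obtain:

  H_0: rank C_0 − rank ∂_1 = 7 − 6 = 1, and the invariant factors of ∂_1 are all 1, so H_0 = Z.
  H_1: rank ker ∂_1 − rank ∂_2 = (18 − 6) − 12 = 0, and ∂_2 has invariant factor 2 > 1, so H_1 = Z/2.
  H_2: rank ker ∂_2 − rank ∂_3 = (12 − 12) − 0 = 0, and there is no ∂_3, so H_2 = 0.

Hence the Betti numbers are b_0 = 1, b_1 = 0, b_2 = 0.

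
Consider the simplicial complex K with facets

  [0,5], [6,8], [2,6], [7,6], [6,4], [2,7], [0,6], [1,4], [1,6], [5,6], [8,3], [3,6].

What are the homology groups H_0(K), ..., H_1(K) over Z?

H_0 ≅ Z,  H_1 ≅ Z^4.

Take the total order 0 < 1 < 2 < 3 < 4 < 5 < 6 < 7 < 8 on the vertex set. Then K (dimension 1) consists of the simplices:

  0-simplices (9): [0], [1], [2], [3], [4], [5], [6], [7], [8]
  1-simplices (12): [0,5], [0,6], [1,4], [1,6], [2,6], [2,7], [3,6], [3,8], [4,6], [5,6], [6,7], [6,8]

Hence C_0 ≅ Z^9, C_1 ≅ Z^12.

Boundary ∂_1: C_1 → C_0 maps an edge to its endpoints' difference, ∂[p,q] = q − p. For instance
  ∂[4,6] = [6] − [4].
As a 9×12 matrix over Z this has rank 8, with invariant factors (1,1,1,1,1,1,1,1).

Now H_k = ker ∂_k / im ∂_{k+1}, so:

  H_0: rank C_0 − rank ∂_1 = 9 − 8 = 1, and the invariant factors of ∂_1 are all 1, so H_0 = Z.
  H_1: rank ker ∂_1 − rank ∂_2 = (12 − 8) − 0 = 4, and there is no ∂_2, so H_1 = Z^4.

(K is a triangulation of a wedge of 4 circles.)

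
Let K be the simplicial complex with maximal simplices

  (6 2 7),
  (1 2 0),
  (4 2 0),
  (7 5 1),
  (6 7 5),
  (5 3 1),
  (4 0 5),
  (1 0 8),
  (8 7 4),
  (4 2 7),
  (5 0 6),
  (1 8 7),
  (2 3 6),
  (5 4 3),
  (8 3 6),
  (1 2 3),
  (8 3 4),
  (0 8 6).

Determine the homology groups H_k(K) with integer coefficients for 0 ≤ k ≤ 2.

H_0 = Z,  H_1 = Z^2,  H_2 = Z.

Fix the vertex order 0 < 1 < 2 < 3 < 4 < 5 < 6 < 7 < 8 and write every simplex with vertices in increasing order. Then dim K = 2 and the simplices of K are:

  0-simplices (9): [0], [1], [2], [3], [4], [5], [6], [7], [8]
  1-simplices (27): (27 of them)
  2-simplices (18): [0,1,2], [0,1,8], [0,2,4], [0,4,5], [0,5,6], [0,6,8], [1,2,3], [1,3,5], [1,5,7], [1,7,8], [2,3,6], [2,4,7], [2,6,7], [3,4,5], [3,4,8], [3,6,8], [4,7,8], [5,6,7]

giving chain groups C_0 ≅ Z^9, C_1 ≅ Z^27, C_2 ≅ Z^18.

The boundary map ∂_1: C_1 → C_0 is given by ∂[p,q] = [q] − [p]. For instance
  ∂[0,5] = [5] − [0].
The resulting 9×27 matrix has rank 8, and its Smith normal form has invariant factors (1,1,1,1,1,1,1,1).

Boundary ∂_2: C_2 → C_1 acts by ∂[p,q,r] = [q,r] − [p,r] + [p,q]. For instance
  ∂[1,5,7] = [5,7] − [1,7] + [1,5],
  ∂[1,2,3] = [2,3] − [1,3] + [1,2].
As a 27×18 matrix over Z this has rank 17, with invariant factors (1,1,1,1,1,1,1,1,1,1,1,1,1,1,1,1,1).

Reading off H_k = ker ∂_k / im ∂_{k+1}:

  H_0: rank C_0 − rank ∂_1 = 9 − 8 = 1, and the invariant factors of ∂_1 are all 1, so H_0 ≅ Z.
  H_1: rank ker ∂_1 − rank ∂_2 = (27 − 8) − 17 = 2, and the invariant factors of ∂_2 are all 1, so H_1 ≅ Z^2.
  H_2: rank ker ∂_2 − rank ∂_3 = (18 − 17) − 0 = 1, and there is no ∂_3, so H_2 ≅ Z.

(K is a triangulation of the torus T^2.)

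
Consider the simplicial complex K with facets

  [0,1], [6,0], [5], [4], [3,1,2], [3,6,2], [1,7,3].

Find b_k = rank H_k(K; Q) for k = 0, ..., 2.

b_0 = 3, b_1 = 1, b_2 = 0.

Take the total order 0 < 1 < 2 < 3 < 4 < 5 < 6 < 7 on the vertex set. Then K (dimension 2) consists of the simplices:

  0-simplices (8): [0], [1], [2], [3], [4], [5], [6], [7]
  1-simplices (9): [0,1], [0,6], [1,2], [1,3], [1,7], [2,3], [2,6], [3,6], [3,7]
  2-simplices (3): [1,2,3], [1,3,7], [2,3,6]

so the chain groups are C_0 ≅ Z^8, C_1 ≅ Z^9, C_2 ≅ Z^3.

∂_1: C_1 → C_0 sends each edge [p,q] (with p < q) to q − p. For instance
  ∂[2,3] = [3] − [2].
The resulting 8×9 matrix has rank 5, and its Smith normal form has invariant factors (1,1,1,1,1).

Boundary ∂_2: C_2 → C_1 maps a triangle to the signed sum of its edges. For instance
  ∂[1,3,7] = [3,7] − [1,7] + [1,3],
  ∂[1,2,3] = [2,3] − [1,3] + [1,2].
The 9×3 boundary matrix has rank 3 and Smith normal form diag(1,1,1).

Computing H_k = (kernel of ∂_k) / (image of ∂_{k+1}):

  H_0: rank C_0 − rank ∂_1 = 8 − 5 = 3, and the invariant factors of ∂_1 are all 1, so H_0 = Z^3.
  H_1: rank ker ∂_1 − rank ∂_2 = (9 − 5) − 3 = 1, and the invariant factors of ∂_2 are all 1, so H_1 = Z.
  H_2: rank ker ∂_2 − rank ∂_3 = (3 − 3) − 0 = 0, and there is no ∂_3, so H_2 = 0.

Hence the Betti numbers are b_0 = 3, b_1 = 1, b_2 = 0.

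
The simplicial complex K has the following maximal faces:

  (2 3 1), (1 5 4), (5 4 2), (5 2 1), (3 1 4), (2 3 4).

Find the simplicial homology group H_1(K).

Take the total order 1 < 2 < 3 < 4 < 5 on the vertex set. Then K (dimension 2) consists of the simplices:

  0-simplices (5): [1], [2], [3], [4], [5]
  1-simplices (9): [1,2], [1,3], [1,4], [1,5], [2,3], [2,4], [2,5], [3,4], [4,5]
  2-simplices (6): [1,2,3], [1,2,5], [1,3,4], [1,4,5], [2,3,4], [2,4,5]

giving chain groups C_0 ≅ Z^5, C_1 ≅ Z^9, C_2 ≅ Z^6.

The boundary map ∂_1: C_1 → C_0 sends each edge [p,q] (with p < q) to q − p. For instance
  ∂[1,2] = [2] − [1].
As a 5×9 matrix over Z this has rank 4, with invariant factors (1,1,1,1).

∂_2: C_2 → C_1 maps a triangle to the signed sum of its edges. For instance
  ∂[1,4,5] = [4,5] − [1,5] + [1,4],
  ∂[1,3,4] = [3,4] − [1,4] + [1,3].
The 9×6 boundary matrix has rank 5 and Smith normal form diag(1,1,1,1,1).

Reading off H_k = ker ∂_k / im ∂_{k+1}:

  H_1: rank ker ∂_1 − rank ∂_2 = (9 − 4) − 5 = 0, and the invariant factors of ∂_2 are all 1, so H_1 = 0.

(K is a triangulation of the 2-sphere S^2.)

H_1 ≅ 0.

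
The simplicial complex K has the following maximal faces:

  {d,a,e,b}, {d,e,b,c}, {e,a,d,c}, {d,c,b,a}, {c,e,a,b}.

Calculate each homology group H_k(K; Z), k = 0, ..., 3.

H_0 ≅ Z,  H_1 = 0,  H_2 = 0,  H_3 ≅ Z.

Order the vertices as a < b < c < d < e. Listing each simplex with vertices in this order, K has dimension 3 with simplices:

  0-simplices (5): a, b, c, d, e
  1-simplices (10): ab, ac, ad, ae, bc, bd, be, cd, ce, de
  2-simplices (10): abc, abd, abe, acd, ace, ade, bcd, bce, bde, cde
  3-simplices (5): abcd, abce, abde, acde, bcde

so the chain groups are C_0 ≅ Z^5, C_1 ≅ Z^10, C_2 ≅ Z^10, C_3 ≅ Z^5.

The boundary map ∂_1: C_1 → C_0 maps an edge to its endpoints' difference, ∂[p,q] = q − p.
The 5×10 boundary matrix has rank 4 and Smith normal form diag(1,1,1,1).

Boundary ∂_2: C_2 → C_1 acts by ∂[p,q,r] = [q,r] − [p,r] + [p,q]. For instance
  ∂abd = bd − ad + ab,
  ∂ace = ce − ae + ac.
As a 10×10 matrix over Z this has rank 6, with invariant factors (1,1,1,1,1,1).

Boundary ∂_3: C_3 → C_2 sends each 3-simplex σ to the alternating sum Σ_i (−1)^i (σ with its i-th vertex removed). For instance
  ∂bcde = cde − bde + bce − bcd,
  ∂abce = bce − ace + abe − abc.
The resulting 10×5 matrix has rank 4, and its Smith normal form has invariant factors (1,1,1,1).

Now H_k = ker ∂_k / im ∂_{k+1}, so:

  H_0: rank C_0 − rank ∂_1 = 5 − 4 = 1, and the invariant factors of ∂_1 are all 1, so H_0 = Z.
  H_1: rank ker ∂_1 − rank ∂_2 = (10 − 4) − 6 = 0, and the invariant factors of ∂_2 are all 1, so H_1 = 0.
  H_2: rank ker ∂_2 − rank ∂_3 = (10 − 6) − 4 = 0, and the invariant factors of ∂_3 are all 1, so H_2 = 0.
  H_3: rank ker ∂_3 − rank ∂_4 = (5 − 4) − 0 = 1, and there is no ∂_4, so H_3 = Z.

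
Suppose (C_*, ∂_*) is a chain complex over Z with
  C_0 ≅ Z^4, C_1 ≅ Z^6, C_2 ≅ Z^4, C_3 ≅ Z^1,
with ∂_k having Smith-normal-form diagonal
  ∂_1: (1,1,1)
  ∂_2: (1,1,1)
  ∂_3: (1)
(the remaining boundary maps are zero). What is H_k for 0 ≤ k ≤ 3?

H_0 = Z,  H_1 = 0,  H_2 = 0,  H_3 = 0.

H_0: b_0 = 4 − 0 − 3 = 1; torsion from ∂_1 factors > 1: none. So H_0 = Z.
H_1: b_1 = 6 − 3 − 3 = 0; torsion from ∂_2 factors > 1: none. So H_1 = 0.
H_2: b_2 = 4 − 3 − 1 = 0; torsion from ∂_3 factors > 1: none. So H_2 = 0.
H_3: b_3 = 1 − 1 − 0 = 0; torsion from ∂_4 factors > 1: none. So H_3 = 0.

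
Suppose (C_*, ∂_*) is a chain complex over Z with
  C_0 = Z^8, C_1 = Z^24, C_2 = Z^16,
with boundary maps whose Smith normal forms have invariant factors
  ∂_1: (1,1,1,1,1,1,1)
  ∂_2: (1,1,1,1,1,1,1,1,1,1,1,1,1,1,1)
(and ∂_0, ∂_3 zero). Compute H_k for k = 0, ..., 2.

H_0 = Z,  H_1 = Z^2,  H_2 = Z.

H_0: b_0 = 8 − 0 − 7 = 1; torsion from ∂_1 factors > 1: none. So H_0 = Z.
H_1: b_1 = 24 − 7 − 15 = 2; torsion from ∂_2 factors > 1: none. So H_1 = Z^2.
H_2: b_2 = 16 − 15 − 0 = 1; torsion from ∂_3 factors > 1: none. So H_2 = Z.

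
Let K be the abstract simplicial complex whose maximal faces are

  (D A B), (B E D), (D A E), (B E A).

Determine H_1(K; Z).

H_1 ≅ 0.

K has 4 vertices, 6 edges, 4 triangles.
rank ∂_1 = 3, rank ∂_2 = 3 ⇒ b_1 = 6 − 3 − 3 = 0; all invariant factors of ∂_2 are 1 so no torsion. So H_1 ≅ 0.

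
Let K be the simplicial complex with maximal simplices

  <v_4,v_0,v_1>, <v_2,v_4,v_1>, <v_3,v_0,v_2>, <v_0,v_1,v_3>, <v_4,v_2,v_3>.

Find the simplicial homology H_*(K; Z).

H_0 ≅ Z,  H_1 ≅ Z,  H_2 = 0.

Order the vertices as v_0 < v_1 < v_2 < v_3 < v_4. Listing each simplex with vertices in this order, K has dimension 2 with simplices:

  0-simplices (5): [v_0], [v_1], [v_2], [v_3], [v_4]
  1-simplices (10): [v_0,v_1], [v_0,v_2], [v_0,v_3], [v_0,v_4], [v_1,v_2], [v_1,v_3], [v_1,v_4], [v_2,v_3], [v_2,v_4], [v_3,v_4]
  2-simplices (5): [v_0,v_1,v_3], [v_0,v_1,v_4], [v_0,v_2,v_3], [v_1,v_2,v_4], [v_2,v_3,v_4]

so the chain groups are C_0 ≅ Z^5, C_1 ≅ Z^10, C_2 ≅ Z^5.

∂_1: C_1 → C_0 maps an edge to its endpoints' difference, ∂[p,q] = q − p. For instance
  ∂[v_0,v_1] = [v_1] − [v_0].
This gives a 5×10 integer matrix of rank 4; reducing to Smith normal form yields diagonal entries (1,1,1,1).

Boundary ∂_2: C_2 → C_1 acts by ∂[p,q,r] = [q,r] − [p,r] + [p,q]. For instance
  ∂[v_1,v_2,v_4] = [v_2,v_4] − [v_1,v_4] + [v_1,v_2],
  ∂[v_0,v_1,v_3] = [v_1,v_3] − [v_0,v_3] + [v_0,v_1].
This gives a 10×5 integer matrix of rank 5; reducing to Smith normal form yields diagonal entries (1,1,1,1,1).

From H_k ≅ ker(∂_k) / im(∂_{k+1}) we obtain:

  H_0: rank C_0 − rank ∂_1 = 5 − 4 = 1, and the invariant factors of ∂_1 are all 1, so H_0 = Z.
  H_1: rank ker ∂_1 − rank ∂_2 = (10 − 4) − 5 = 1, and the invariant factors of ∂_2 are all 1, so H_1 = Z.
  H_2: rank ker ∂_2 − rank ∂_3 = (5 − 5) − 0 = 0, and there is no ∂_3, so H_2 = 0.

As a check, the Euler characteristic is 5 − 10 + 5 = 0, which agrees with 1 − 1 + 0 = 0.
(K is a triangulation of the Möbius band.)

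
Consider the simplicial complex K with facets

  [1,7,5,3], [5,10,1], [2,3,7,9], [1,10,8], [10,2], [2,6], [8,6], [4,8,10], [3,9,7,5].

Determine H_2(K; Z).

Fix the vertex order 1 < 2 < 3 < 4 < 5 < 6 < 7 < 8 < 9 < 10 and write every simplex with vertices in increasing order. Then dim K = 3 and the simplices of K are:

  0-simplices (10): [1], [2], [3], [4], [5], [6], [7], [8], [9], [10]
  1-simplices (21): [1,3], [1,5], [1,7], [1,8], [1,10], [2,3], [2,6], [2,7], [2,9], [2,10], [3,5], [3,7], [3,9], [4,8], [4,10], [5,7], [5,9], [5,10], [6,8], [7,9], [8,10]
  2-simplices (13): [1,3,5], [1,3,7], [1,5,7], [1,5,10], [1,8,10], [2,3,7], [2,3,9], [2,7,9], [3,5,7], [3,5,9], [3,7,9], [4,8,10], [5,7,9]
  3-simplices (3): [1,3,5,7], [2,3,7,9], [3,5,7,9]

Hence C_0 ≅ Z^10, C_1 ≅ Z^21, C_2 ≅ Z^13, C_3 ≅ Z^3.

∂_1: C_1 → C_0 sends each edge [p,q] (with p < q) to q − p.
The 10×21 boundary matrix has rank 9 and Smith normal form diag(1,1,1,1,1,1,1,1,1).

The boundary map ∂_2: C_2 → C_1 sends each 2-simplex [p,q,r] to [q,r] − [p,r] + [p,q]. For instance
  ∂[4,8,10] = [8,10] − [4,10] + [4,8],
  ∂[2,3,7] = [3,7] − [2,7] + [2,3].
This gives a 21×13 integer matrix of rank 10; reducing to Smith normal form yields diagonal entries (1,1,1,1,1,1,1,1,1,1).

Boundary ∂_3: C_3 → C_2 sends each 3-simplex σ to the alternating sum Σ_i (−1)^i (σ with its i-th vertex removed). For instance
  ∂[2,3,7,9] = [3,7,9] − [2,7,9] + [2,3,9] − [2,3,7],
  ∂[3,5,7,9] = [5,7,9] − [3,7,9] + [3,5,9] − [3,5,7].
The resulting 13×3 matrix has rank 3, and its Smith normal form has invariant factors (1,1,1).

From H_k ≅ ker(∂_k) / im(∂_{k+1}) we obtain:

  H_2: rank ker ∂_2 − rank ∂_3 = (13 − 10) − 3 = 0, and the invariant factors of ∂_3 are all 1, so H_2 ≅ 0.

H_2 = 0.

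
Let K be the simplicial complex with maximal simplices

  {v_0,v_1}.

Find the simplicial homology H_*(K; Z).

H_0 = Z,  H_1 = 0.

Fix the vertex order v_0 < v_1 and write every simplex with vertices in increasing order. Then dim K = 1 and the simplices of K are:

  0-simplices (2): [v_0], [v_1]
  1-simplices (1): [v_0,v_1]

Hence C_0 ≅ Z^2, C_1 ≅ Z^1.

Boundary ∂_1: C_1 → C_0 maps an edge to its endpoints' difference, ∂[p,q] = q − p.
This gives a 2×1 integer matrix of rank 1; reducing to Smith normal form yields diagonal entries (1).

From H_k ≅ ker(∂_k) / im(∂_{k+1}) we obtain:

  H_0: rank C_0 − rank ∂_1 = 2 − 1 = 1, and the invariant factors of ∂_1 are all 1, so H_0 = Z.
  H_1: rank ker ∂_1 − rank ∂_2 = (1 − 1) − 0 = 0, and there is no ∂_2, so H_1 = 0.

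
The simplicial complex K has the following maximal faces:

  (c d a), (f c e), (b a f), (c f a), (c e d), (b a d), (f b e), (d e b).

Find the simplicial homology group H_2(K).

H_2 = Z.

Fix the vertex order a < b < c < d < e < f and write every simplex with vertices in increasing order. Then dim K = 2 and the simplices of K are:

  0-simplices (6): a, b, c, d, e, f
  1-simplices (12): ab, ac, ad, af, bd, be, bf, cd, ce, cf, de, ef
  2-simplices (8): abd, abf, acd, acf, bde, bef, cde, cef

Hence C_0 ≅ Z^6, C_1 ≅ Z^12, C_2 ≅ Z^8.

∂_1: C_1 → C_0 is given by ∂[p,q] = [q] − [p]. For instance
  ∂be = e − b.
This gives a 6×12 integer matrix of rank 5; reducing to Smith normal form yields diagonal entries (1,1,1,1,1).

∂_2: C_2 → C_1 sends each 2-simplex [p,q,r] to [q,r] − [p,r] + [p,q]. For instance
  ∂abd = bd − ad + ab,
  ∂cde = de − ce + cd.
The resulting 12×8 matrix has rank 7, and its Smith normal form has invariant factors (1,1,1,1,1,1,1).

Reading off H_k = ker ∂_k / im ∂_{k+1}:

  H_2: rank ker ∂_2 − rank ∂_3 = (8 − 7) − 0 = 1, and there is no ∂_3, so H_2 ≅ Z.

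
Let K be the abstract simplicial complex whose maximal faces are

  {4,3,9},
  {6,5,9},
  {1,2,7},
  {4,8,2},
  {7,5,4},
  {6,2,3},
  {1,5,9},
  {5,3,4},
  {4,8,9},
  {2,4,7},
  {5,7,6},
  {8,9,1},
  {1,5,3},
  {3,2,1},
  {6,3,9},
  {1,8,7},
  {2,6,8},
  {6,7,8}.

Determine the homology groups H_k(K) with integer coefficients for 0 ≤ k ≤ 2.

Fix the vertex order 1 < 2 < 3 < 4 < 5 < 6 < 7 < 8 < 9 and write every simplex with vertices in increasing order. Then dim K = 2 and the simplices of K are:

  0-simplices (9): [1], [2], [3], [4], [5], [6], [7], [8], [9]
  1-simplices (27): (27 of them)
  2-simplices (18): [1,2,3], [1,2,7], [1,3,5], [1,5,9], [1,7,8], [1,8,9], [2,3,6], [2,4,7], [2,4,8], [2,6,8], [3,4,5], [3,4,9], [3,6,9], [4,5,7], [4,8,9], [5,6,7], [5,6,9], [6,7,8]

Hence C_0 ≅ Z^9, C_1 ≅ Z^27, C_2 ≅ Z^18.

Boundary ∂_1: C_1 → C_0 maps an edge to its endpoints' difference, ∂[p,q] = q − p. For instance
  ∂[6,8] = [8] − [6].
This gives a 9×27 integer matrix of rank 8; reducing to Smith normal form yields diagonal entries (1,1,1,1,1,1,1,1).

Boundary ∂_2: C_2 → C_1 maps a triangle to the signed sum of its edges. For instance
  ∂[2,4,8] = [4,8] − [2,8] + [2,4],
  ∂[5,6,9] = [6,9] − [5,9] + [5,6].
The 27×18 boundary matrix has rank 18 and Smith normal form diag(1,1,1,1,1,1,1,1,1,1,1,1,1,1,1,1,1,2).

From H_k ≅ ker(∂_k) / im(∂_{k+1}) we obtain:

  H_0: rank C_0 − rank ∂_1 = 9 − 8 = 1, and the invariant factors of ∂_1 are all 1, so H_0 ≅ Z.
  H_1: rank ker ∂_1 − rank ∂_2 = (27 − 8) − 18 = 1, and ∂_2 has invariant factor 2 > 1, so H_1 ≅ Z ⊕ Z/2.
  H_2: rank ker ∂_2 − rank ∂_3 = (18 − 18) − 0 = 0, and there is no ∂_3, so H_2 ≅ 0.

As a check, the Euler characteristic is 9 − 27 + 18 = 0, which agrees with 1 − 1 + 0 = 0.

H_0 ≅ Z,  H_1 ≅ Z ⊕ Z/2,  H_2 = 0.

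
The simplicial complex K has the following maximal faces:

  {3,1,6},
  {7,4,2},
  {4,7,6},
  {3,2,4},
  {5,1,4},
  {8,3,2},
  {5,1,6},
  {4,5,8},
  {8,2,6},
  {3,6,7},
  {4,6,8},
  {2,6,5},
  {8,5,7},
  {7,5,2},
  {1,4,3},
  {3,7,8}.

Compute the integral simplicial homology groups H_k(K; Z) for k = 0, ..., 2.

H_0 ≅ Z,  H_1 ≅ Z^2,  H_2 ≅ Z.

Take the total order 1 < 2 < 3 < 4 < 5 < 6 < 7 < 8 on the vertex set. Then K (dimension 2) consists of the simplices:

  0-simplices (8): [1], [2], [3], [4], [5], [6], [7], [8]
  1-simplices (24): (24 of them)
  2-simplices (16): [1,3,4], [1,3,6], [1,4,5], [1,5,6], [2,3,4], [2,3,8], [2,4,7], [2,5,6], [2,5,7], [2,6,8], [3,6,7], [3,7,8], [4,5,8], [4,6,7], [4,6,8], [5,7,8]

giving chain groups C_0 ≅ Z^8, C_1 ≅ Z^24, C_2 ≅ Z^16.

The boundary map ∂_1: C_1 → C_0 maps an edge to its endpoints' difference, ∂[p,q] = q − p. For instance
  ∂[3,7] = [7] − [3].
The resulting 8×24 matrix has rank 7, and its Smith normal form has invariant factors (1,1,1,1,1,1,1).

Boundary ∂_2: C_2 → C_1 sends each 2-simplex [p,q,r] to [q,r] − [p,r] + [p,q]. For instance
  ∂[4,5,8] = [5,8] − [4,8] + [4,5],
  ∂[2,5,7] = [5,7] − [2,7] + [2,5].
The resulting 24×16 matrix has rank 15, and its Smith normal form has invariant factors (1,1,1,1,1,1,1,1,1,1,1,1,1,1,1).

Now H_k = ker ∂_k / im ∂_{k+1}, so:

  H_0: rank C_0 − rank ∂_1 = 8 − 7 = 1, and the invariant factors of ∂_1 are all 1, so H_0 = Z.
  H_1: rank ker ∂_1 − rank ∂_2 = (24 − 7) − 15 = 2, and the invariant factors of ∂_2 are all 1, so H_1 = Z^2.
  H_2: rank ker ∂_2 − rank ∂_3 = (16 − 15) − 0 = 1, and there is no ∂_3, so H_2 = Z.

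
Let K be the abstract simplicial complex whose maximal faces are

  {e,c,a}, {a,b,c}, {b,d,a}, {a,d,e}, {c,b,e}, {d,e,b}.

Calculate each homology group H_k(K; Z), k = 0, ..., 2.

Order the vertices as a < b < c < d < e. Listing each simplex with vertices in this order, K has dimension 2 with simplices:

  0-simplices (5): a, b, c, d, e
  1-simplices (9): ab, ac, ad, ae, bc, bd, be, ce, de
  2-simplices (6): abc, abd, ace, ade, bce, bde

Hence C_0 ≅ Z^5, C_1 ≅ Z^9, C_2 ≅ Z^6.

∂_1: C_1 → C_0 sends each edge [p,q] (with p < q) to q − p. For instance
  ∂be = e − b.
The 5×9 boundary matrix has rank 4 and Smith normal form diag(1,1,1,1).

The boundary map ∂_2: C_2 → C_1 sends each 2-simplex [p,q,r] to [q,r] − [p,r] + [p,q]. For instance
  ∂ace = ce − ae + ac,
  ∂abc = bc − ac + ab.
The 9×6 boundary matrix has rank 5 and Smith normal form diag(1,1,1,1,1).

Reading off H_k = ker ∂_k / im ∂_{k+1}:

  H_0: rank C_0 − rank ∂_1 = 5 − 4 = 1, and the invariant factors of ∂_1 are all 1, so H_0 ≅ Z.
  H_1: rank ker ∂_1 − rank ∂_2 = (9 − 4) − 5 = 0, and the invariant factors of ∂_2 are all 1, so H_1 ≅ 0.
  H_2: rank ker ∂_2 − rank ∂_3 = (6 − 5) − 0 = 1, and there is no ∂_3, so H_2 ≅ Z.

H_0 ≅ Z,  H_1 = 0,  H_2 ≅ Z.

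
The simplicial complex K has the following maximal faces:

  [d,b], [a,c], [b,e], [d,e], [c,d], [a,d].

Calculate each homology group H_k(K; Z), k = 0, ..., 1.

H_0 = Z,  H_1 = Z^2.

We work with the vertex ordering a < b < c < d < e. The simplices of K, each written with vertices in increasing order, are:

  0-simplices (5): a, b, c, d, e
  1-simplices (6): ac, ad, bd, be, cd, de

Hence C_0 ≅ Z^5, C_1 ≅ Z^6.

∂_1: C_1 → C_0 maps an edge to its endpoints' difference, ∂[p,q] = q − p. For instance
  ∂bd = d − b.
The resulting 5×6 matrix has rank 4, and its Smith normal form has invariant factors (1,1,1,1).

Computing H_k = (kernel of ∂_k) / (image of ∂_{k+1}):

  H_0: rank C_0 − rank ∂_1 = 5 − 4 = 1, and the invariant factors of ∂_1 are all 1, so H_0 = Z.
  H_1: rank ker ∂_1 − rank ∂_2 = (6 − 4) − 0 = 2, and there is no ∂_2, so H_1 = Z^2.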